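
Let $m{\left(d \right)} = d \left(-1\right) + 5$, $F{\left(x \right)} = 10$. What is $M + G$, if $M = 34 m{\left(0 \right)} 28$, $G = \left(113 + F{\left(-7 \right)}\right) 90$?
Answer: $15830$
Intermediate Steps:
$m{\left(d \right)} = 5 - d$ ($m{\left(d \right)} = - d + 5 = 5 - d$)
$G = 11070$ ($G = \left(113 + 10\right) 90 = 123 \cdot 90 = 11070$)
$M = 4760$ ($M = 34 \left(5 - 0\right) 28 = 34 \left(5 + 0\right) 28 = 34 \cdot 5 \cdot 28 = 170 \cdot 28 = 4760$)
$M + G = 4760 + 11070 = 15830$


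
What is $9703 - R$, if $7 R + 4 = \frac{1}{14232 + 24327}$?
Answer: $\frac{2619120074}{269913} \approx 9703.6$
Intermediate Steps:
$R = - \frac{154235}{269913}$ ($R = - \frac{4}{7} + \frac{1}{7 \left(14232 + 24327\right)} = - \frac{4}{7} + \frac{1}{7 \cdot 38559} = - \frac{4}{7} + \frac{1}{7} \cdot \frac{1}{38559} = - \frac{4}{7} + \frac{1}{269913} = - \frac{154235}{269913} \approx -0.57142$)
$9703 - R = 9703 - - \frac{154235}{269913} = 9703 + \frac{154235}{269913} = \frac{2619120074}{269913}$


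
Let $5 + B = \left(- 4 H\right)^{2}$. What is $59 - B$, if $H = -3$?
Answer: $-80$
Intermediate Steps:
$B = 139$ ($B = -5 + \left(\left(-4\right) \left(-3\right)\right)^{2} = -5 + 12^{2} = -5 + 144 = 139$)
$59 - B = 59 - 139 = -80$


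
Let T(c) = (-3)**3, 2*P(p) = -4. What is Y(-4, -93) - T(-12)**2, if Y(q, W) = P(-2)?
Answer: -731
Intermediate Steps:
P(p) = -2 (P(p) = (1/2)*(-4) = -2)
Y(q, W) = -2
T(c) = -27
Y(-4, -93) - T(-12)**2 = -2 - 1*(-27)**2 = -2 - 1*729 = -2 - 729 = -731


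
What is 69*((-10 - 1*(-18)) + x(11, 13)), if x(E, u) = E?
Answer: 1311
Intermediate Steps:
69*((-10 - 1*(-18)) + x(11, 13)) = 69*((-10 - 1*(-18)) + 11) = 69*((-10 + 18) + 11) = 69*(8 + 11) = 69*19 = 1311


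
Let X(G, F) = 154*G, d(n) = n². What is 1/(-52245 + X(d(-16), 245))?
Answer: -1/12821 ≈ -7.7997e-5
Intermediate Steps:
1/(-52245 + X(d(-16), 245)) = 1/(-52245 + 154*(-16)²) = 1/(-52245 + 154*256) = 1/(-52245 + 39424) = 1/(-12821) = -1/12821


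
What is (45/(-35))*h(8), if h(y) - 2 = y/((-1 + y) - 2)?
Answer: -162/35 ≈ -4.6286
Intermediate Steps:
h(y) = 2 + y/(-3 + y) (h(y) = 2 + y/((-1 + y) - 2) = 2 + y/(-3 + y))
(45/(-35))*h(8) = (45/(-35))*(3*(-2 + 8)/(-3 + 8)) = (-1/35*45)*(3*6/5) = -27*6/(7*5) = -9/7*18/5 = -162/35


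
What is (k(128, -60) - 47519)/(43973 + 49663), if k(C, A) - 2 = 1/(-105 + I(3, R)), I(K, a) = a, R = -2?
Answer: -1271080/2504763 ≈ -0.50747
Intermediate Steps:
k(C, A) = 213/107 (k(C, A) = 2 + 1/(-105 - 2) = 2 + 1/(-107) = 2 - 1/107 = 213/107)
(k(128, -60) - 47519)/(43973 + 49663) = (213/107 - 47519)/(43973 + 49663) = -5084320/107/93636 = -5084320/107*1/93636 = -1271080/2504763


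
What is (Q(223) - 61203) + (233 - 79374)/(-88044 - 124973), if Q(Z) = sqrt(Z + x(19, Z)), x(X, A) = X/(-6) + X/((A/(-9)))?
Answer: -13037200310/213017 + sqrt(392182518)/1338 ≈ -61188.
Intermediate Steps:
x(X, A) = -X/6 - 9*X/A (x(X, A) = X*(-1/6) + X/((A*(-1/9))) = -X/6 + X/((-A/9)) = -X/6 + X*(-9/A) = -X/6 - 9*X/A)
Q(Z) = sqrt(Z - 19*(54 + Z)/(6*Z)) (Q(Z) = sqrt(Z - 1/6*19*(54 + Z)/Z) = sqrt(Z - 19*(54 + Z)/(6*Z)))
(Q(223) - 61203) + (233 - 79374)/(-88044 - 124973) = (sqrt(-114 - 6156/223 + 36*223)/6 - 61203) + (233 - 79374)/(-88044 - 124973) = (sqrt(-114 - 6156*1/223 + 8028)/6 - 61203) - 79141/(-213017) = (sqrt(-114 - 6156/223 + 8028)/6 - 61203) - 79141*(-1/213017) = (sqrt(1758666/223)/6 - 61203) + 79141/213017 = ((sqrt(392182518)/223)/6 - 61203) + 79141/213017 = (sqrt(392182518)/1338 - 61203) + 79141/213017 = (-61203 + sqrt(392182518)/1338) + 79141/213017 = -13037200310/213017 + sqrt(392182518)/1338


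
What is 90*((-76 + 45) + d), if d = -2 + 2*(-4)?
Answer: -3690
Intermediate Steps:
d = -10 (d = -2 - 8 = -10)
90*((-76 + 45) + d) = 90*((-76 + 45) - 10) = 90*(-31 - 10) = 90*(-41) = -3690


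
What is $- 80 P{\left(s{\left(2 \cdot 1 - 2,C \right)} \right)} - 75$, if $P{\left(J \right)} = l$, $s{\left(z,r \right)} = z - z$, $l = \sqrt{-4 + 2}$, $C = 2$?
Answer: $-75 - 80 i \sqrt{2} \approx -75.0 - 113.14 i$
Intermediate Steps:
$l = i \sqrt{2}$ ($l = \sqrt{-2} = i \sqrt{2} \approx 1.4142 i$)
$s{\left(z,r \right)} = 0$
$P{\left(J \right)} = i \sqrt{2}$
$- 80 P{\left(s{\left(2 \cdot 1 - 2,C \right)} \right)} - 75 = - 80 i \sqrt{2} - 75 = -75 - 80 i \sqrt{2}$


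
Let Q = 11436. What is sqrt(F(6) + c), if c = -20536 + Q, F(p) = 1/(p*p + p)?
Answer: I*sqrt(16052358)/42 ≈ 95.394*I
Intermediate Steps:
F(p) = 1/(p + p**2) (F(p) = 1/(p**2 + p) = 1/(p + p**2))
c = -9100 (c = -20536 + 11436 = -9100)
sqrt(F(6) + c) = sqrt(1/(6*(1 + 6)) - 9100) = sqrt((1/6)/7 - 9100) = sqrt((1/6)*(1/7) - 9100) = sqrt(1/42 - 9100) = sqrt(-382199/42) = I*sqrt(16052358)/42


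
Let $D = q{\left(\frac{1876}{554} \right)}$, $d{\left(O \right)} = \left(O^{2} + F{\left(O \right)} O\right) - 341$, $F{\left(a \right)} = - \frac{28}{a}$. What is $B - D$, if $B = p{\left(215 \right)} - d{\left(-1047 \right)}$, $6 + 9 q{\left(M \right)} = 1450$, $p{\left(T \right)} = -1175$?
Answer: $- \frac{9874579}{9} \approx -1.0972 \cdot 10^{6}$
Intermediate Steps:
$d{\left(O \right)} = -369 + O^{2}$ ($d{\left(O \right)} = \left(O^{2} + - \frac{28}{O} O\right) - 341 = \left(O^{2} - 28\right) - 341 = \left(-28 + O^{2}\right) - 341 = -369 + O^{2}$)
$q{\left(M \right)} = \frac{1444}{9}$ ($q{\left(M \right)} = - \frac{2}{3} + \frac{1}{9} \cdot 1450 = - \frac{2}{3} + \frac{1450}{9} = \frac{1444}{9}$)
$B = -1097015$ ($B = -1175 - \left(-369 + \left(-1047\right)^{2}\right) = -1175 - \left(-369 + 1096209\right) = -1175 - 1095840 = -1097015$)
$D = \frac{1444}{9} \approx 160.44$
$B - D = -1097015 - \frac{1444}{9} = - \frac{9874579}{9}$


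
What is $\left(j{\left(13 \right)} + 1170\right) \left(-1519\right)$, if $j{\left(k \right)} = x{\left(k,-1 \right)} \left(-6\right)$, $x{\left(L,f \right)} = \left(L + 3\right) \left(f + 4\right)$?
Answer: $-1339758$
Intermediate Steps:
$x{\left(L,f \right)} = \left(3 + L\right) \left(4 + f\right)$
$j{\left(k \right)} = -54 - 18 k$ ($j{\left(k \right)} = \left(12 + 3 \left(-1\right) + 4 k + k \left(-1\right)\right) \left(-6\right) = \left(12 - 3 + 4 k - k\right) \left(-6\right) = \left(9 + 3 k\right) \left(-6\right) = -54 - 18 k$)
$\left(j{\left(13 \right)} + 1170\right) \left(-1519\right) = \left(\left(-54 - 234\right) + 1170\right) \left(-1519\right) = \left(-288 + 1170\right) \left(-1519\right) = 882 \left(-1519\right) = -1339758$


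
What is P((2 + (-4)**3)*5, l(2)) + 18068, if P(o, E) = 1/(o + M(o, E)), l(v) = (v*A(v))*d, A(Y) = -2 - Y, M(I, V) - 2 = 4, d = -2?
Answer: 5492671/304 ≈ 18068.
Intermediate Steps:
M(I, V) = 6 (M(I, V) = 2 + 4 = 6)
l(v) = -2*v*(-2 - v) (l(v) = (v*(-2 - v))*(-2) = -2*v*(-2 - v))
P(o, E) = 1/(6 + o) (P(o, E) = 1/(o + 6) = 1/(6 + o))
P((2 + (-4)**3)*5, l(2)) + 18068 = 1/(6 + (2 + (-4)**3)*5) + 18068 = 1/(6 + (2 - 64)*5) + 18068 = 1/(6 - 62*5) + 18068 = 1/(6 - 310) + 18068 = 1/(-304) + 18068 = -1/304 + 18068 = 5492671/304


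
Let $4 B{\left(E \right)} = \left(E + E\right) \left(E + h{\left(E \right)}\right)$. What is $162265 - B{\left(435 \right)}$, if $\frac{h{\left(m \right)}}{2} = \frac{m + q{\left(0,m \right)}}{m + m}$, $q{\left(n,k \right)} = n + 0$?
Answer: $67435$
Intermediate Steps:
$q{\left(n,k \right)} = n$
$h{\left(m \right)} = 1$ ($h{\left(m \right)} = 2 \frac{m + 0}{m + m} = 2 \frac{m}{2 m} = 2 m \frac{1}{2 m} = 2 \cdot \frac{1}{2} = 1$)
$B{\left(E \right)} = \frac{E \left(1 + E\right)}{2}$ ($B{\left(E \right)} = \frac{\left(E + E\right) \left(E + 1\right)}{4} = \frac{2 E \left(1 + E\right)}{4} = \frac{E \left(1 + E\right)}{2}$)
$162265 - B{\left(435 \right)} = 162265 - \frac{1}{2} \cdot 435 \left(1 + 435\right) = 162265 - \frac{1}{2} \cdot 435 \cdot 436 = 162265 - 94830 = 67435$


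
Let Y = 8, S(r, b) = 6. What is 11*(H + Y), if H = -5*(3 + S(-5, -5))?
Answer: -407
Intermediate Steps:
H = -45 (H = -5*(3 + 6) = -5*9 = -45)
11*(H + Y) = 11*(-45 + 8) = 11*(-37) = -407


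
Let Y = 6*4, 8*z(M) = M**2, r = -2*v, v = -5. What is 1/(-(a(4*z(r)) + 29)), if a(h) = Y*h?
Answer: -1/1229 ≈ -0.00081367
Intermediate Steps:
r = 10 (r = -2*(-5) = 10)
z(M) = M**2/8
Y = 24
a(h) = 24*h
1/(-(a(4*z(r)) + 29)) = 1/(-(24*(4*((1/8)*10**2)) + 29)) = 1/(-(24*(4*((1/8)*100)) + 29)) = 1/(-(24*(4*(25/2)) + 29)) = 1/(-(24*50 + 29)) = 1/(-(1200 + 29)) = 1/(-1*1229) = 1/(-1229) = -1/1229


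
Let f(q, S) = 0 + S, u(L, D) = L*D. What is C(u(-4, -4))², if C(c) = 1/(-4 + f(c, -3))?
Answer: 1/49 ≈ 0.020408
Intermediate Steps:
u(L, D) = D*L
f(q, S) = S
C(c) = -⅐ (C(c) = 1/(-4 - 3) = 1/(-7) = -⅐)
C(u(-4, -4))² = (-⅐)² = 1/49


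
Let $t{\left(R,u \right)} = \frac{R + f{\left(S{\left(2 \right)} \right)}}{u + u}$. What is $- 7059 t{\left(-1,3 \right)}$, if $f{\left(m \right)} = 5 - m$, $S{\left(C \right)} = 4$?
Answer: $0$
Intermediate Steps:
$t{\left(R,u \right)} = \frac{1 + R}{2 u}$ ($t{\left(R,u \right)} = \frac{R + \left(5 - 4\right)}{u + u} = \frac{R + \left(5 - 4\right)}{2 u} = \left(R + 1\right) \frac{1}{2 u} = \left(1 + R\right) \frac{1}{2 u} = \frac{1 + R}{2 u}$)
$- 7059 t{\left(-1,3 \right)} = - 7059 \frac{1 - 1}{2 \cdot 3} = - 7059 \cdot \frac{1}{2} \cdot \frac{1}{3} \cdot 0 = \left(-7059\right) 0 = 0$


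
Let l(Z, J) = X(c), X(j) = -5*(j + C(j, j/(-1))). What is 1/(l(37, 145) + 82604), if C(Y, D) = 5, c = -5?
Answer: 1/82604 ≈ 1.2106e-5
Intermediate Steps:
X(j) = -25 - 5*j (X(j) = -5*(j + 5) = -5*(5 + j) = -25 - 5*j)
l(Z, J) = 0 (l(Z, J) = -25 - 5*(-5) = -25 + 25 = 0)
1/(l(37, 145) + 82604) = 1/(0 + 82604) = 1/82604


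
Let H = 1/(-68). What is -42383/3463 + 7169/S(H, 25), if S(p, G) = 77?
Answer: 21562756/266651 ≈ 80.865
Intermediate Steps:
H = -1/68 ≈ -0.014706
-42383/3463 + 7169/S(H, 25) = -42383/3463 + 7169/77 = 21562756/266651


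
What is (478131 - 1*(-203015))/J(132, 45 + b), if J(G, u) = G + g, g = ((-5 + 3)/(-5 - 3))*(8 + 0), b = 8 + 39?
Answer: 340573/67 ≈ 5083.2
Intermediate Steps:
b = 47
g = 2 (g = -2/(-8)*8 = -2*(-⅛)*8 = (¼)*8 = 2)
J(G, u) = 2 + G (J(G, u) = G + 2 = 2 + G)
(478131 - 1*(-203015))/J(132, 45 + b) = (478131 - 1*(-203015))/(2 + 132) = (478131 + 203015)/134 = 681146*(1/134) = 340573/67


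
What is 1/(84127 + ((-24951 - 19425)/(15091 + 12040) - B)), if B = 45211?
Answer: 27131/1055785620 ≈ 2.5697e-5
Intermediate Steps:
1/(84127 + ((-24951 - 19425)/(15091 + 12040) - B)) = 1/(84127 + ((-24951 - 19425)/(15091 + 12040) - 1*45211)) = 1/(84127 + (-44376/27131 - 45211)) = 1/(84127 - 1226664017/27131) = 1/(1055785620/27131) = 27131/1055785620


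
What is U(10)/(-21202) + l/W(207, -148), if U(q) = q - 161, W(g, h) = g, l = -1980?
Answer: -4660967/487646 ≈ -9.5581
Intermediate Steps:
U(q) = -161 + q
U(10)/(-21202) + l/W(207, -148) = (-161 + 10)/(-21202) - 1980/207 = -151*(-1/21202) - 1980*1/207 = 151/21202 - 220/23 = -4660967/487646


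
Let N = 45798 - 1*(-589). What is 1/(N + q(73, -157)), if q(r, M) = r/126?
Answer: 126/5844835 ≈ 2.1557e-5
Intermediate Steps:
q(r, M) = r/126 (q(r, M) = r*(1/126) = r/126)
N = 46387 (N = 45798 + 589 = 46387)
1/(N + q(73, -157)) = 1/(46387 + (1/126)*73) = 1/(46387 + 73/126) = 1/(5844835/126) = 126/5844835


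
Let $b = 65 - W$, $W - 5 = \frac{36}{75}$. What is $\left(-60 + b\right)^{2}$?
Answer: $\frac{144}{625} \approx 0.2304$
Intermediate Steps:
$W = \frac{137}{25}$ ($W = 5 + \frac{36}{75} = 5 + 36 \cdot \frac{1}{75} = 5 + \frac{12}{25} = \frac{137}{25} \approx 5.48$)
$b = \frac{1488}{25}$ ($b = 65 - \frac{137}{25} = \frac{1488}{25} \approx 59.52$)
$\left(-60 + b\right)^{2} = \left(-60 + \frac{1488}{25}\right)^{2} = \left(- \frac{12}{25}\right)^{2} = \frac{144}{625}$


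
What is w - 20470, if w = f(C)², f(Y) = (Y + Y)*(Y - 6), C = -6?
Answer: 266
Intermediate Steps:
f(Y) = 2*Y*(-6 + Y) (f(Y) = (2*Y)*(-6 + Y) = 2*Y*(-6 + Y))
w = 20736 (w = (2*(-6)*(-6 - 6))² = (2*(-6)*(-12))² = 144² = 20736)
w - 20470 = 20736 - 20470 = 266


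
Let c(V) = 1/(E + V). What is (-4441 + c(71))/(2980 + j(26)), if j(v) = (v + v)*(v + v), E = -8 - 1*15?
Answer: -213167/272832 ≈ -0.78131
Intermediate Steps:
E = -23 (E = -8 - 15 = -23)
c(V) = 1/(-23 + V)
j(v) = 4*v**2 (j(v) = (2*v)*(2*v) = 4*v**2)
(-4441 + c(71))/(2980 + j(26)) = (-4441 + 1/(-23 + 71))/(2980 + 4*26**2) = (-4441 + 1/48)/(2980 + 4*676) = (-4441 + 1/48)/(2980 + 2704) = -213167/48/5684 = -213167/48*1/5684 = -213167/272832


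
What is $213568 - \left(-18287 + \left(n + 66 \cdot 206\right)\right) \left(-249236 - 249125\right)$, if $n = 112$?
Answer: $-2281781451$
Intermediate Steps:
$213568 - \left(-18287 + \left(n + 66 \cdot 206\right)\right) \left(-249236 - 249125\right) = 213568 - \left(-18287 + \left(112 + 66 \cdot 206\right)\right) \left(-249236 - 249125\right) = 213568 - \left(-18287 + \left(112 + 13596\right)\right) \left(-498361\right) = 213568 - \left(-18287 + 13708\right) \left(-498361\right) = 213568 - \left(-4579\right) \left(-498361\right) = 213568 - 2281995019 = -2281781451$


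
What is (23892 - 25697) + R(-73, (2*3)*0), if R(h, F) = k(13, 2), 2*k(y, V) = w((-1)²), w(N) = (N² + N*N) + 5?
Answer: -3603/2 ≈ -1801.5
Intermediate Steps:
w(N) = 5 + 2*N² (w(N) = (N² + N²) + 5 = 2*N² + 5 = 5 + 2*N²)
k(y, V) = 7/2 (k(y, V) = (5 + 2*((-1)²)²)/2 = (5 + 2*1²)/2 = (5 + 2*1)/2 = (5 + 2)/2 = (½)*7 = 7/2)
R(h, F) = 7/2
(23892 - 25697) + R(-73, (2*3)*0) = (23892 - 25697) + 7/2 = -1805 + 7/2 = -3603/2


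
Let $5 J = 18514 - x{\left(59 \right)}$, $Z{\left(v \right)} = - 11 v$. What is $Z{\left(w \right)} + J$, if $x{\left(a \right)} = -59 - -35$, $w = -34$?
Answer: $\frac{20408}{5} \approx 4081.6$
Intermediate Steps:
$x{\left(a \right)} = -24$ ($x{\left(a \right)} = -59 + 35 = -24$)
$J = \frac{18538}{5}$ ($J = \frac{18514 - -24}{5} = \frac{18514 + 24}{5} = \frac{1}{5} \cdot 18538 = \frac{18538}{5} \approx 3707.6$)
$Z{\left(w \right)} + J = \left(-11\right) \left(-34\right) + \frac{18538}{5} = 374 + \frac{18538}{5} = \frac{20408}{5}$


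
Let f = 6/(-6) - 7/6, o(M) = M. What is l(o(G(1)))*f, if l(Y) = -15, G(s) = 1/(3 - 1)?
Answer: 65/2 ≈ 32.500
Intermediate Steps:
G(s) = ½ (G(s) = 1/2 = ½)
f = -13/6 (f = 6*(-⅙) - 7*⅙ = -1 - 7/6 = -13/6 ≈ -2.1667)
l(o(G(1)))*f = -15*(-13/6) = 65/2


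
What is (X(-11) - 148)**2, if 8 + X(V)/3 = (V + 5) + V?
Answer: 49729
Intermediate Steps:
X(V) = -9 + 6*V (X(V) = -24 + 3*((V + 5) + V) = -24 + 3*((5 + V) + V) = -24 + 3*(5 + 2*V) = -24 + (15 + 6*V) = -9 + 6*V)
(X(-11) - 148)**2 = ((-9 + 6*(-11)) - 148)**2 = ((-9 - 66) - 148)**2 = (-75 - 148)**2 = (-223)**2 = 49729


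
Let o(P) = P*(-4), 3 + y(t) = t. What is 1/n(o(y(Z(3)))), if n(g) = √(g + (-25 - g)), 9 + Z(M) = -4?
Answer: -I/5 ≈ -0.2*I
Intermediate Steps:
Z(M) = -13 (Z(M) = -9 - 4 = -13)
y(t) = -3 + t
o(P) = -4*P
n(g) = 5*I (n(g) = √(-25) = 5*I)
1/n(o(y(Z(3)))) = 1/(5*I) = -I/5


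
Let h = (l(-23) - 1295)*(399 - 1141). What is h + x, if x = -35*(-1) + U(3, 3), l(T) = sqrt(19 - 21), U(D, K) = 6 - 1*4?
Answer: 960927 - 742*I*sqrt(2) ≈ 9.6093e+5 - 1049.3*I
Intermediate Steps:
U(D, K) = 2 (U(D, K) = 6 - 4 = 2)
l(T) = I*sqrt(2) (l(T) = sqrt(-2) = I*sqrt(2))
x = 37 (x = -35*(-1) + 2 = 35 + 2 = 37)
h = 960890 - 742*I*sqrt(2) (h = (I*sqrt(2) - 1295)*(399 - 1141) = (-1295 + I*sqrt(2))*(-742) = 960890 - 742*I*sqrt(2) ≈ 9.6089e+5 - 1049.3*I)
h + x = (960890 - 742*I*sqrt(2)) + 37 = 960927 - 742*I*sqrt(2)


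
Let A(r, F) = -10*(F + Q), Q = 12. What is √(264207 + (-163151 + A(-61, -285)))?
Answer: √103786 ≈ 322.16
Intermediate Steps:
A(r, F) = -120 - 10*F (A(r, F) = -10*(F + 12) = -10*(12 + F) = -120 - 10*F)
√(264207 + (-163151 + A(-61, -285))) = √(264207 + (-163151 + (-120 - 10*(-285)))) = √(264207 + (-163151 + (-120 + 2850))) = √(264207 + (-163151 + 2730)) = √(264207 - 160421) = √103786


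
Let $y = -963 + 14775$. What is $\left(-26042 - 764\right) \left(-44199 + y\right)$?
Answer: $814553922$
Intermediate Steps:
$y = 13812$
$\left(-26042 - 764\right) \left(-44199 + y\right) = \left(-26042 - 764\right) \left(-44199 + 13812\right) = \left(-26806\right) \left(-30387\right) = 814553922$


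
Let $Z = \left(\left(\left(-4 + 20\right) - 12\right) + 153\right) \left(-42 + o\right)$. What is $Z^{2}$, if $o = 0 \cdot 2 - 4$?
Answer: $52157284$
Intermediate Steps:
$o = -4$ ($o = 0 - 4 = -4$)
$Z = -7222$ ($Z = \left(\left(\left(-4 + 20\right) - 12\right) + 153\right) \left(-42 - 4\right) = \left(\left(16 - 12\right) + 153\right) \left(-46\right) = \left(4 + 153\right) \left(-46\right) = 157 \left(-46\right) = -7222$)
$Z^{2} = \left(-7222\right)^{2} = 52157284$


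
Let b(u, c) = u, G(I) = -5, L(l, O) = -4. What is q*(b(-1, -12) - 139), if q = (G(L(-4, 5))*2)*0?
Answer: 0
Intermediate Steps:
q = 0 (q = -5*2*0 = -10*0 = 0)
q*(b(-1, -12) - 139) = 0*(-1 - 139) = 0*(-140) = 0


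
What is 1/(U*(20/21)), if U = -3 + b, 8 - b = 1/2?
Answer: 7/30 ≈ 0.23333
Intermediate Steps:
b = 15/2 (b = 8 - 1/2 = 15/2 ≈ 7.5000)
U = 9/2 (U = -3 + 15/2 = 9/2 ≈ 4.5000)
1/(U*(20/21)) = 1/(9*(20/21)/2) = 1/(9*(20*(1/21))/2) = 1/((9/2)*(20/21)) = 1/(30/7) = 7/30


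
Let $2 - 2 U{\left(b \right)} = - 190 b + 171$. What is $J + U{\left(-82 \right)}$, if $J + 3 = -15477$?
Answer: $- \frac{46709}{2} \approx -23355.0$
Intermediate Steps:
$J = -15480$ ($J = -3 - 15477 = -15480$)
$U{\left(b \right)} = - \frac{169}{2} + 95 b$ ($U{\left(b \right)} = 1 - \frac{- 190 b + 171}{2} = 1 - \frac{171 - 190 b}{2} = 1 + \left(- \frac{171}{2} + 95 b\right) = - \frac{169}{2} + 95 b$)
$J + U{\left(-82 \right)} = -15480 + \left(- \frac{169}{2} + 95 \left(-82\right)\right) = -15480 - \frac{15749}{2} = - \frac{46709}{2}$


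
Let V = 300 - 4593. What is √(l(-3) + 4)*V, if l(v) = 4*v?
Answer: -8586*I*√2 ≈ -12142.0*I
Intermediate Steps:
V = -4293
√(l(-3) + 4)*V = √(4*(-3) + 4)*(-4293) = √(-12 + 4)*(-4293) = √(-8)*(-4293) = (2*I*√2)*(-4293) = -8586*I*√2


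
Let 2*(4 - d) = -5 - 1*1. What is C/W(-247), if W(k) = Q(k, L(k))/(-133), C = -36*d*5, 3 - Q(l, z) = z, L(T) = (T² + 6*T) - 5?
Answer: -167580/59519 ≈ -2.8156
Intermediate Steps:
L(T) = -5 + T² + 6*T
Q(l, z) = 3 - z
d = 7 (d = 4 - (-5 - 1*1)/2 = 4 - (-5 - 1)/2 = 4 - ½*(-6) = 4 + 3 = 7)
C = -1260 (C = -36*7*5 = -252*5 = -1260)
W(k) = -8/133 + k²/133 + 6*k/133 (W(k) = (3 - (-5 + k² + 6*k))/(-133) = (3 + (5 - k² - 6*k))*(-1/133) = (8 - k² - 6*k)*(-1/133) = -8/133 + k²/133 + 6*k/133)
C/W(-247) = -1260/(-8/133 + (1/133)*(-247)² + (6/133)*(-247)) = -1260/(-8/133 + (1/133)*61009 - 78/7) = -1260/(-8/133 + 3211/7 - 78/7) = -1260/59519/133 = -1260*133/59519 = -167580/59519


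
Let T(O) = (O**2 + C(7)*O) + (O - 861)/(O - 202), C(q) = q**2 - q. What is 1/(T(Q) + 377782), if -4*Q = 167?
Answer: 15600/5893294151 ≈ 2.6471e-6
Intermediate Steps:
Q = -167/4 (Q = -1/4*167 = -167/4 ≈ -41.750)
T(O) = O**2 + 42*O + (-861 + O)/(-202 + O) (T(O) = (O**2 + (7*(-1 + 7))*O) + (O - 861)/(O - 202) = (O**2 + (7*6)*O) + (-861 + O)/(-202 + O) = (O**2 + 42*O) + (-861 + O)/(-202 + O) = O**2 + 42*O + (-861 + O)/(-202 + O))
1/(T(Q) + 377782) = 1/((-861 + (-167/4)**3 - 8483*(-167/4) - 160*(-167/4)**2)/(-202 - 167/4) + 377782) = 1/((-861 - 4657463/64 + 1416661/4 - 160*27889/16)/(-975/4) + 377782) = 1/(-4*(-861 - 4657463/64 + 1416661/4 - 278890)/975 + 377782) = 1/(-4/975*105049/64 + 377782) = 1/(-105049/15600 + 377782) = 1/(5893294151/15600) = 15600/5893294151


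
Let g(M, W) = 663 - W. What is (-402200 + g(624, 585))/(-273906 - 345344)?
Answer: 201061/309625 ≈ 0.64937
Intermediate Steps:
(-402200 + g(624, 585))/(-273906 - 345344) = (-402200 + (663 - 1*585))/(-273906 - 345344) = (-402200 + (663 - 585))/(-619250) = (-402200 + 78)*(-1/619250) = -402122*(-1/619250) = 201061/309625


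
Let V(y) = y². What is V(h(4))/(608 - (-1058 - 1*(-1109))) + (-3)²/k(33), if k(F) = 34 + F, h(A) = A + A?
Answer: 9301/37319 ≈ 0.24923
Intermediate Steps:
h(A) = 2*A
V(h(4))/(608 - (-1058 - 1*(-1109))) + (-3)²/k(33) = (2*4)²/(608 - (-1058 - 1*(-1109))) + (-3)²/(34 + 33) = 8²/(608 - (-1058 + 1109)) + 9/67 = 64/(608 - 1*51) + 9*(1/67) = 64/(608 - 51) + 9/67 = 64/557 + 9/67 = 9301/37319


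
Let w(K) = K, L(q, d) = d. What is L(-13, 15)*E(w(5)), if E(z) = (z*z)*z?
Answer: 1875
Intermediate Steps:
E(z) = z³ (E(z) = z²*z = z³)
L(-13, 15)*E(w(5)) = 15*5³ = 15*125 = 1875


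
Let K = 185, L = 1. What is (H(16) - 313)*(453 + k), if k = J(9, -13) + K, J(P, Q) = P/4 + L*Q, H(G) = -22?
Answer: -840515/4 ≈ -2.1013e+5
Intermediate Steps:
J(P, Q) = Q + P/4 (J(P, Q) = P/4 + 1*Q = P/4 + Q = Q + P/4)
k = 697/4 (k = (-13 + (¼)*9) + 185 = (-13 + 9/4) + 185 = -43/4 + 185 = 697/4 ≈ 174.25)
(H(16) - 313)*(453 + k) = (-22 - 313)*(453 + 697/4) = -335*2509/4 = -840515/4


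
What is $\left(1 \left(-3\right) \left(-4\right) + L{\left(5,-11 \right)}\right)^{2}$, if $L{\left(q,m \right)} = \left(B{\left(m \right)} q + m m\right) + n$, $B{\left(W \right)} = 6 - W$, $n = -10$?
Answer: $43264$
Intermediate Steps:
$L{\left(q,m \right)} = -10 + m^{2} + q \left(6 - m\right)$ ($L{\left(q,m \right)} = \left(\left(6 - m\right) q + m m\right) - 10 = \left(q \left(6 - m\right) + m^{2}\right) - 10 = \left(m^{2} + q \left(6 - m\right)\right) - 10 = -10 + m^{2} + q \left(6 - m\right)$)
$\left(1 \left(-3\right) \left(-4\right) + L{\left(5,-11 \right)}\right)^{2} = \left(1 \left(-3\right) \left(-4\right) - \left(10 - 121 + 5 \left(-6 - 11\right)\right)\right)^{2} = \left(\left(-3\right) \left(-4\right) - \left(-111 - 85\right)\right)^{2} = \left(12 + \left(-10 + 121 + 85\right)\right)^{2} = \left(12 + 196\right)^{2} = 208^{2} = 43264$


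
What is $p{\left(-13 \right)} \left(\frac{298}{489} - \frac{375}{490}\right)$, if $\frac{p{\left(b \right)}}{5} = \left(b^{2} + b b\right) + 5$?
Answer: $- \frac{261485}{978} \approx -267.37$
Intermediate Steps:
$p{\left(b \right)} = 25 + 10 b^{2}$ ($p{\left(b \right)} = 5 \left(\left(b^{2} + b b\right) + 5\right) = 5 \left(\left(b^{2} + b^{2}\right) + 5\right) = 5 \left(2 b^{2} + 5\right) = 5 \left(5 + 2 b^{2}\right) = 25 + 10 b^{2}$)
$p{\left(-13 \right)} \left(\frac{298}{489} - \frac{375}{490}\right) = \left(25 + 10 \left(-13\right)^{2}\right) \left(\frac{298}{489} - \frac{375}{490}\right) = \left(25 + 10 \cdot 169\right) \left(298 \cdot \frac{1}{489} - \frac{75}{98}\right) = \left(25 + 1690\right) \left(\frac{298}{489} - \frac{75}{98}\right) = 1715 \left(- \frac{7471}{47922}\right) = - \frac{261485}{978}$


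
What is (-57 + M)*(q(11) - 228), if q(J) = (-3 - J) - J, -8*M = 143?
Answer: 151547/8 ≈ 18943.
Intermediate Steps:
M = -143/8 (M = -1/8*143 = -143/8 ≈ -17.875)
q(J) = -3 - 2*J
(-57 + M)*(q(11) - 228) = (-57 - 143/8)*((-3 - 2*11) - 228) = -599*((-3 - 22) - 228)/8 = -599*(-25 - 228)/8 = -599/8*(-253) = 151547/8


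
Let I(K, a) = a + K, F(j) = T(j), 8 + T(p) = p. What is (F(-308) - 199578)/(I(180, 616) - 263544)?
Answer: 99947/131374 ≈ 0.76078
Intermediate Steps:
T(p) = -8 + p
F(j) = -8 + j
I(K, a) = K + a
(F(-308) - 199578)/(I(180, 616) - 263544) = ((-8 - 308) - 199578)/((180 + 616) - 263544) = (-316 - 199578)/(796 - 263544) = -199894/(-262748) = -199894*(-1/262748) = 99947/131374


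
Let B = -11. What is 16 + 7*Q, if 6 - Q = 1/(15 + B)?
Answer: 225/4 ≈ 56.250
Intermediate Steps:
Q = 23/4 (Q = 6 - 1/(15 - 11) = 6 - 1/4 = 6 - 1*¼ = 6 - ¼ = 23/4 ≈ 5.7500)
16 + 7*Q = 16 + 7*(23/4) = 16 + 161/4 = 225/4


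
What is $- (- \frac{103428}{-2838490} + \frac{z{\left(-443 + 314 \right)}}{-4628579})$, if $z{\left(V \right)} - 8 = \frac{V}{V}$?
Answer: $- \frac{14079385953}{386416917815} \approx -0.036436$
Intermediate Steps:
$z{\left(V \right)} = 9$ ($z{\left(V \right)} = 8 + \frac{V}{V} = 8 + 1 = 9$)
$- (- \frac{103428}{-2838490} + \frac{z{\left(-443 + 314 \right)}}{-4628579}) = - (- \frac{103428}{-2838490} + \frac{9}{-4628579}) = - (\left(-103428\right) \left(- \frac{1}{2838490}\right) + 9 \left(- \frac{1}{4628579}\right)) = - (\frac{3042}{83485} - \frac{9}{4628579}) = \left(-1\right) \frac{14079385953}{386416917815} = - \frac{14079385953}{386416917815}$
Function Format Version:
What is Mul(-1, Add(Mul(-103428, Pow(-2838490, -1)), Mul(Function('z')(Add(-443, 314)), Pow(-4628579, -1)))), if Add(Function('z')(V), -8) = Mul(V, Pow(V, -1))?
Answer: Rational(-14079385953, 386416917815) ≈ -0.036436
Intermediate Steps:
Function('z')(V) = 9 (Function('z')(V) = Add(8, Mul(V, Pow(V, -1))) = Add(8, 1) = 9)
Mul(-1, Add(Mul(-103428, Pow(-2838490, -1)), Mul(Function('z')(Add(-443, 314)), Pow(-4628579, -1)))) = Mul(-1, Add(Mul(-103428, Pow(-2838490, -1)), Mul(9, Pow(-4628579, -1)))) = Mul(-1, Add(Mul(-103428, Rational(-1, 2838490)), Mul(9, Rational(-1, 4628579)))) = Mul(-1, Add(Rational(3042, 83485), Rational(-9, 4628579))) = Mul(-1, Rational(14079385953, 386416917815)) = Rational(-14079385953, 386416917815)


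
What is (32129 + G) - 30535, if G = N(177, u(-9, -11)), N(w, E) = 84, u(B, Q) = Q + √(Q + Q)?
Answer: 1678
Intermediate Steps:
u(B, Q) = Q + √2*√Q (u(B, Q) = Q + √(2*Q) = Q + √2*√Q)
G = 84
(32129 + G) - 30535 = (32129 + 84) - 30535 = 32213 - 30535 = 1678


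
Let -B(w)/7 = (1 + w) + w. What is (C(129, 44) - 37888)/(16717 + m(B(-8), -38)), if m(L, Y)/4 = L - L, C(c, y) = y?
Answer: -37844/16717 ≈ -2.2638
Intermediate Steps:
B(w) = -7 - 14*w (B(w) = -7*((1 + w) + w) = -7*(1 + 2*w) = -7 - 14*w)
m(L, Y) = 0 (m(L, Y) = 4*(L - L) = 4*0 = 0)
(C(129, 44) - 37888)/(16717 + m(B(-8), -38)) = (44 - 37888)/(16717 + 0) = -37844/16717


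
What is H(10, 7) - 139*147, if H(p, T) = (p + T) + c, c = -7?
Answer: -20423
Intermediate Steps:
H(p, T) = -7 + T + p (H(p, T) = (p + T) - 7 = (T + p) - 7 = -7 + T + p)
H(10, 7) - 139*147 = (-7 + 7 + 10) - 139*147 = 10 - 20433 = -20423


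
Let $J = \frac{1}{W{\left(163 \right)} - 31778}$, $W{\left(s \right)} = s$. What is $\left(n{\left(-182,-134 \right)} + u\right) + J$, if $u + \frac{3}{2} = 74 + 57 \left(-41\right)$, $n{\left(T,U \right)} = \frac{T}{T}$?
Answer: $- \frac{143121107}{63230} \approx -2263.5$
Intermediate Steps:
$n{\left(T,U \right)} = 1$
$u = - \frac{4529}{2}$ ($u = - \frac{3}{2} + \left(74 + 57 \left(-41\right)\right) = - \frac{3}{2} + \left(74 - 2337\right) = - \frac{3}{2} - 2263 = - \frac{4529}{2} \approx -2264.5$)
$J = - \frac{1}{31615}$ ($J = \frac{1}{163 - 31778} = \frac{1}{-31615} = - \frac{1}{31615} \approx -3.1631 \cdot 10^{-5}$)
$\left(n{\left(-182,-134 \right)} + u\right) + J = \left(1 - \frac{4529}{2}\right) - \frac{1}{31615} = - \frac{4527}{2} - \frac{1}{31615} = - \frac{143121107}{63230}$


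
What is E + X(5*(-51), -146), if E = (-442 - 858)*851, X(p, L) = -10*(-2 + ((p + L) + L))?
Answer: -1100810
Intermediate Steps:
X(p, L) = 20 - 20*L - 10*p (X(p, L) = -10*(-2 + ((L + p) + L)) = -10*(-2 + (p + 2*L)) = -10*(-2 + p + 2*L) = 20 - 20*L - 10*p)
E = -1106300 (E = -1300*851 = -1106300)
E + X(5*(-51), -146) = -1106300 + (20 - 20*(-146) - 50*(-51)) = -1106300 + (20 + 2920 - 10*(-255)) = -1106300 + (20 + 2920 + 2550) = -1106300 + 5490 = -1100810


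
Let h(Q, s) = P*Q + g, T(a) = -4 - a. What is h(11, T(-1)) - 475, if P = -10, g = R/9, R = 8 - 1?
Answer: -5258/9 ≈ -584.22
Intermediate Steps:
R = 7
g = 7/9 ≈ 0.77778
h(Q, s) = 7/9 - 10*Q (h(Q, s) = -10*Q + 7/9 = 7/9 - 10*Q)
h(11, T(-1)) - 475 = (7/9 - 10*11) - 475 = (7/9 - 110) - 475 = -983/9 - 475 = -5258/9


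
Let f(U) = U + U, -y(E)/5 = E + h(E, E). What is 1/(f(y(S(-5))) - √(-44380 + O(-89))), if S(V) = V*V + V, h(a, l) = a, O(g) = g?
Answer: I/(-400*I + 27*√61) ≈ -0.0019563 + 0.0010313*I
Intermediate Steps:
S(V) = V + V² (S(V) = V² + V = V + V²)
y(E) = -10*E (y(E) = -5*(E + E) = -10*E)
f(U) = 2*U
1/(f(y(S(-5))) - √(-44380 + O(-89))) = 1/(2*(-(-50)*(1 - 5)) - √(-44380 - 89)) = 1/(2*(-(-50)*(-4)) - √(-44469)) = 1/(2*(-10*20) - 27*I*√61) = 1/(2*(-200) - 27*I*√61) = 1/(-400 - 27*I*√61)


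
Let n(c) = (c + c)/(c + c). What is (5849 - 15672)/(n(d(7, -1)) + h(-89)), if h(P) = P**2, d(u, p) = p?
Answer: -9823/7922 ≈ -1.2400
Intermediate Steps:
n(c) = 1 (n(c) = (2*c)/((2*c)) = (2*c)*(1/(2*c)) = 1)
(5849 - 15672)/(n(d(7, -1)) + h(-89)) = (5849 - 15672)/(1 + (-89)**2) = -9823/(1 + 7921) = -9823/7922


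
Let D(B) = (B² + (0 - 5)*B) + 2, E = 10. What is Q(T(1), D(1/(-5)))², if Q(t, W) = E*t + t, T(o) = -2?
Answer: 484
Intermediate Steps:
D(B) = 2 + B² - 5*B (D(B) = (B² - 5*B) + 2 = 2 + B² - 5*B)
Q(t, W) = 11*t (Q(t, W) = 10*t + t = 11*t)
Q(T(1), D(1/(-5)))² = (11*(-2))² = (-22)² = 484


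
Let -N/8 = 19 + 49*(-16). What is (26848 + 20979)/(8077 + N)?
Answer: 47827/14197 ≈ 3.3688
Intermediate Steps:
N = 6120 (N = -8*(19 + 49*(-16)) = -8*(19 - 784) = -8*(-765) = 6120)
(26848 + 20979)/(8077 + N) = (26848 + 20979)/(8077 + 6120) = 47827/14197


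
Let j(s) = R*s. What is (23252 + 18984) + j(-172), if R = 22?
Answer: 38452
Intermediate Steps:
j(s) = 22*s
(23252 + 18984) + j(-172) = (23252 + 18984) + 22*(-172) = 42236 - 3784 = 38452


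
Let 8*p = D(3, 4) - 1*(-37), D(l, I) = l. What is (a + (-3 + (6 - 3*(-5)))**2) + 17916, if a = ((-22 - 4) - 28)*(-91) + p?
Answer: 23159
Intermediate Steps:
p = 5 (p = (3 - 1*(-37))/8 = (3 + 37)/8 = (1/8)*40 = 5)
a = 4919 (a = ((-22 - 4) - 28)*(-91) + 5 = (-26 - 28)*(-91) + 5 = -54*(-91) + 5 = 4914 + 5 = 4919)
(a + (-3 + (6 - 3*(-5)))**2) + 17916 = (4919 + (-3 + (6 - 3*(-5)))**2) + 17916 = (4919 + (-3 + (6 + 15))**2) + 17916 = (4919 + (-3 + 21)**2) + 17916 = (4919 + 18**2) + 17916 = (4919 + 324) + 17916 = 5243 + 17916 = 23159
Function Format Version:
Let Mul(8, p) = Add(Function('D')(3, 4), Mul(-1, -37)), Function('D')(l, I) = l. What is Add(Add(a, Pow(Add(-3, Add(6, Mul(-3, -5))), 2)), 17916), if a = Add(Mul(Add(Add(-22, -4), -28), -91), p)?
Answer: 23159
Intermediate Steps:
p = 5 (p = Mul(Rational(1, 8), Add(3, Mul(-1, -37))) = Mul(Rational(1, 8), Add(3, 37)) = Mul(Rational(1, 8), 40) = 5)
a = 4919 (a = Add(Mul(Add(Add(-22, -4), -28), -91), 5) = Add(Mul(Add(-26, -28), -91), 5) = Add(Mul(-54, -91), 5) = Add(4914, 5) = 4919)
Add(Add(a, Pow(Add(-3, Add(6, Mul(-3, -5))), 2)), 17916) = Add(Add(4919, Pow(Add(-3, Add(6, Mul(-3, -5))), 2)), 17916) = Add(Add(4919, Pow(Add(-3, Add(6, 15)), 2)), 17916) = Add(Add(4919, Pow(Add(-3, 21), 2)), 17916) = Add(Add(4919, Pow(18, 2)), 17916) = Add(Add(4919, 324), 17916) = Add(5243, 17916) = 23159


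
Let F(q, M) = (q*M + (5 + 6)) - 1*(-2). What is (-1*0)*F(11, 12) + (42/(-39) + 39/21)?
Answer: 71/91 ≈ 0.78022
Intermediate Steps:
F(q, M) = 13 + M*q (F(q, M) = (M*q + 11) + 2 = (11 + M*q) + 2 = 13 + M*q)
(-1*0)*F(11, 12) + (42/(-39) + 39/21) = (-1*0)*(13 + 12*11) + (42/(-39) + 39/21) = 0*(13 + 132) + (42*(-1/39) + 39*(1/21)) = 0*145 + (-14/13 + 13/7) = 0 + 71/91 = 71/91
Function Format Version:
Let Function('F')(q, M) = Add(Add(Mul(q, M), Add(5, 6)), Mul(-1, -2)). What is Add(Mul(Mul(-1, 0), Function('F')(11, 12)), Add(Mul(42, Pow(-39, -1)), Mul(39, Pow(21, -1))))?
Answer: Rational(71, 91) ≈ 0.78022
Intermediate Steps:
Function('F')(q, M) = Add(13, Mul(M, q)) (Function('F')(q, M) = Add(Add(Mul(M, q), 11), 2) = Add(Add(11, Mul(M, q)), 2) = Add(13, Mul(M, q)))
Add(Mul(Mul(-1, 0), Function('F')(11, 12)), Add(Mul(42, Pow(-39, -1)), Mul(39, Pow(21, -1)))) = Add(Mul(Mul(-1, 0), Add(13, Mul(12, 11))), Add(Mul(42, Pow(-39, -1)), Mul(39, Pow(21, -1)))) = Add(Mul(0, Add(13, 132)), Add(Mul(42, Rational(-1, 39)), Mul(39, Rational(1, 21)))) = Add(Mul(0, 145), Add(Rational(-14, 13), Rational(13, 7))) = Add(0, Rational(71, 91)) = Rational(71, 91)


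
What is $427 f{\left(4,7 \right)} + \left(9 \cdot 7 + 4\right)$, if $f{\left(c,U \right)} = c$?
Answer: $1775$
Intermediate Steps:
$427 f{\left(4,7 \right)} + \left(9 \cdot 7 + 4\right) = 427 \cdot 4 + \left(9 \cdot 7 + 4\right) = 1708 + \left(63 + 4\right) = 1708 + 67 = 1775$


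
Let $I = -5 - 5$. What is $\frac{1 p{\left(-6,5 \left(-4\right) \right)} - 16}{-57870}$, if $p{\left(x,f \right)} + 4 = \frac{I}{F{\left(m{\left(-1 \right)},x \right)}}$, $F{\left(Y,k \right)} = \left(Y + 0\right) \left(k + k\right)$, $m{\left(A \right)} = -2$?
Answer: $\frac{49}{138888} \approx 0.0003528$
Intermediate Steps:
$F{\left(Y,k \right)} = 2 Y k$ ($F{\left(Y,k \right)} = Y 2 k = 2 Y k$)
$I = -10$
$p{\left(x,f \right)} = -4 + \frac{5}{2 x}$ ($p{\left(x,f \right)} = -4 - \frac{10}{2 \left(-2\right) x} = -4 - \frac{10}{\left(-4\right) x} = -4 - 10 \left(- \frac{1}{4 x}\right) = -4 + \frac{5}{2 x}$)
$\frac{1 p{\left(-6,5 \left(-4\right) \right)} - 16}{-57870} = \frac{1 \left(-4 + \frac{5}{2 \left(-6\right)}\right) - 16}{-57870} = \left(1 \left(-4 + \frac{5}{2} \left(- \frac{1}{6}\right)\right) - 16\right) \left(- \frac{1}{57870}\right) = \left(1 \left(-4 - \frac{5}{12}\right) - 16\right) \left(- \frac{1}{57870}\right) = \left(1 \left(- \frac{53}{12}\right) - 16\right) \left(- \frac{1}{57870}\right) = \left(- \frac{53}{12} - 16\right) \left(- \frac{1}{57870}\right) = \left(- \frac{245}{12}\right) \left(- \frac{1}{57870}\right) = \frac{49}{138888}$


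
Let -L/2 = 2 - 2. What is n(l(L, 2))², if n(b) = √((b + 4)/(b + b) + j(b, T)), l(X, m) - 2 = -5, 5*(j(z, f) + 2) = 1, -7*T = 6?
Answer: -59/30 ≈ -1.9667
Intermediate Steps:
T = -6/7 (T = -⅐*6 = -6/7 ≈ -0.85714)
j(z, f) = -9/5 (j(z, f) = -2 + (⅕)*1 = -2 + ⅕ = -9/5)
L = 0 (L = -2*(2 - 2) = -2*0 = 0)
l(X, m) = -3 (l(X, m) = 2 - 5 = -3)
n(b) = √(-9/5 + (4 + b)/(2*b)) (n(b) = √((b + 4)/(b + b) - 9/5) = √((4 + b)/((2*b)) - 9/5) = √((4 + b)*(1/(2*b)) - 9/5) = √((4 + b)/(2*b) - 9/5) = √(-9/5 + (4 + b)/(2*b)))
n(l(L, 2))² = (√(-130 + 200/(-3))/10)² = (√(-130 + 200*(-⅓))/10)² = (√(-130 - 200/3)/10)² = (√(-590/3)/10)² = ((I*√1770/3)/10)² = (I*√1770/30)² = -59/30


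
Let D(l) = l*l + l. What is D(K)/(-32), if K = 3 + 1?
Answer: -5/8 ≈ -0.62500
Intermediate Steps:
K = 4
D(l) = l + l² (D(l) = l² + l = l + l²)
D(K)/(-32) = (4*(1 + 4))/(-32) = (4*5)*(-1/32) = 20*(-1/32) = -5/8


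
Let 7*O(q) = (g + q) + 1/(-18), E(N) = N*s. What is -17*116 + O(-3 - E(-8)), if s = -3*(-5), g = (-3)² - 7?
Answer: -246331/126 ≈ -1955.0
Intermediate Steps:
g = 2 (g = 9 - 7 = 2)
s = 15
E(N) = 15*N (E(N) = N*15 = 15*N)
O(q) = 5/18 + q/7 (O(q) = ((2 + q) + 1/(-18))/7 = ((2 + q) - 1/18)/7 = (35/18 + q)/7 = 5/18 + q/7)
-17*116 + O(-3 - E(-8)) = -17*116 + (5/18 + (-3 - 15*(-8))/7) = -1972 + (5/18 + (-3 - 1*(-120))/7) = -1972 + (5/18 + (-3 + 120)/7) = -1972 + (5/18 + (⅐)*117) = -1972 + (5/18 + 117/7) = -1972 + 2141/126 = -246331/126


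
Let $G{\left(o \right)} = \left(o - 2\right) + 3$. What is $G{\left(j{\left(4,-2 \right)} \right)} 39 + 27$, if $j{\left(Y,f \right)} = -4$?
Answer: $-90$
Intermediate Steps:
$G{\left(o \right)} = 1 + o$ ($G{\left(o \right)} = \left(-2 + o\right) + 3 = 1 + o$)
$G{\left(j{\left(4,-2 \right)} \right)} 39 + 27 = \left(1 - 4\right) 39 + 27 = \left(-3\right) 39 + 27 = -117 + 27 = -90$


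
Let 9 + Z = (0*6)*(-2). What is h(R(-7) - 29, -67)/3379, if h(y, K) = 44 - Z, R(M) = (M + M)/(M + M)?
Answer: 53/3379 ≈ 0.015685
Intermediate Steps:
R(M) = 1 (R(M) = (2*M)/((2*M)) = (2*M)*(1/(2*M)) = 1)
Z = -9 (Z = -9 + (0*6)*(-2) = -9 + 0*(-2) = -9 + 0 = -9)
h(y, K) = 53 (h(y, K) = 44 - 1*(-9) = 44 + 9 = 53)
h(R(-7) - 29, -67)/3379 = 53/3379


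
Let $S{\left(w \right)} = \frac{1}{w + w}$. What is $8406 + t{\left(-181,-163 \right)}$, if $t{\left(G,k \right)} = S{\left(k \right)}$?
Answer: $\frac{2740355}{326} \approx 8406.0$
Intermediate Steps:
$S{\left(w \right)} = \frac{1}{2 w}$
$t{\left(G,k \right)} = \frac{1}{2 k}$
$8406 + t{\left(-181,-163 \right)} = 8406 + \frac{1}{2 \left(-163\right)} = 8406 + \frac{1}{2} \left(- \frac{1}{163}\right) = 8406 - \frac{1}{326} = \frac{2740355}{326}$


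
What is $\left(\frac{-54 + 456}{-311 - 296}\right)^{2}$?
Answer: $\frac{161604}{368449} \approx 0.43861$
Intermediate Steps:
$\left(\frac{-54 + 456}{-311 - 296}\right)^{2} = \left(\frac{402}{-607}\right)^{2} = \left(402 \left(- \frac{1}{607}\right)\right)^{2} = \left(- \frac{402}{607}\right)^{2} = \frac{161604}{368449}$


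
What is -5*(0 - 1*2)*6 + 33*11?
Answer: 423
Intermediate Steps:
-5*(0 - 1*2)*6 + 33*11 = -5*(0 - 2)*6 + 363 = -5*(-2)*6 + 363 = 10*6 + 363 = 60 + 363 = 423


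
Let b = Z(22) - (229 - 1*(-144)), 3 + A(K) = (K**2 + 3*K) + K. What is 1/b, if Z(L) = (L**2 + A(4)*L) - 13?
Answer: 1/736 ≈ 0.0013587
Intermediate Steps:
A(K) = -3 + K**2 + 4*K (A(K) = -3 + ((K**2 + 3*K) + K) = -3 + (K**2 + 4*K) = -3 + K**2 + 4*K)
Z(L) = -13 + L**2 + 29*L (Z(L) = (L**2 + (-3 + 4**2 + 4*4)*L) - 13 = (L**2 + (-3 + 16 + 16)*L) - 13 = (L**2 + 29*L) - 13 = -13 + L**2 + 29*L)
b = 736 (b = (-13 + 22**2 + 29*22) - (229 - 1*(-144)) = (-13 + 484 + 638) - (229 + 144) = 1109 - 1*373 = 1109 - 373 = 736)
1/b = 1/736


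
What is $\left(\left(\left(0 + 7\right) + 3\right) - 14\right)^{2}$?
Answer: $16$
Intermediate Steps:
$\left(\left(\left(0 + 7\right) + 3\right) - 14\right)^{2} = \left(\left(7 + 3\right) - 14\right)^{2} = \left(10 - 14\right)^{2} = \left(-4\right)^{2} = 16$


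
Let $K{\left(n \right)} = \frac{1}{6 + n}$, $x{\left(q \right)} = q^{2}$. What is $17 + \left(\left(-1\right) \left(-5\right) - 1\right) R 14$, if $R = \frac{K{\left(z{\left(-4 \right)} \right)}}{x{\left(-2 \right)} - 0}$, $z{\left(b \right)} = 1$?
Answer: $19$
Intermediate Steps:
$R = \frac{1}{28}$ ($R = \frac{1}{\left(6 + 1\right) \left(\left(-2\right)^{2} - 0\right)} = \frac{1}{7 \left(4 + 0\right)} = \frac{1}{7 \cdot 4} = \frac{1}{7} \cdot \frac{1}{4} = \frac{1}{28} \approx 0.035714$)
$17 + \left(\left(-1\right) \left(-5\right) - 1\right) R 14 = 17 + \left(\left(-1\right) \left(-5\right) - 1\right) \frac{1}{28} \cdot 14 = 17 + \left(5 - 1\right) \frac{1}{28} \cdot 14 = 17 + 4 \cdot \frac{1}{28} \cdot 14 = 17 + \frac{1}{7} \cdot 14 = 17 + 2 = 19$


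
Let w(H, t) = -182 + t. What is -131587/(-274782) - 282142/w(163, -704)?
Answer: 38822064563/121728426 ≈ 318.92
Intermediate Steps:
-131587/(-274782) - 282142/w(163, -704) = -131587/(-274782) - 282142/(-182 - 704) = -131587*(-1/274782) - 282142/(-886) = 131587/274782 - 282142*(-1/886) = 131587/274782 + 141071/443 = 38822064563/121728426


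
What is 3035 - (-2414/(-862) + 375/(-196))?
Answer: 256309713/84476 ≈ 3034.1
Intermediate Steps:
3035 - (-2414/(-862) + 375/(-196)) = 3035 - (-2414*(-1/862) + 375*(-1/196)) = 3035 - (1207/431 - 375/196) = 3035 - 1*74947/84476 = 3035 - 74947/84476 = 256309713/84476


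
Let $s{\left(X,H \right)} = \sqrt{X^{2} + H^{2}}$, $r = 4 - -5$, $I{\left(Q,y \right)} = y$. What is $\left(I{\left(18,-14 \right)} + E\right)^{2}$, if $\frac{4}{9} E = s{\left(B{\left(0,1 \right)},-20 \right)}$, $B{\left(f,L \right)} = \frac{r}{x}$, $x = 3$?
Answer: $\frac{36265}{16} - 63 \sqrt{409} \approx 992.47$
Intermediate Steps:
$r = 9$ ($r = 4 + 5 = 9$)
$B{\left(f,L \right)} = 3$ ($B{\left(f,L \right)} = \frac{9}{3} = 9 \cdot \frac{1}{3} = 3$)
$s{\left(X,H \right)} = \sqrt{H^{2} + X^{2}}$
$E = \frac{9 \sqrt{409}}{4}$ ($E = \frac{9 \sqrt{\left(-20\right)^{2} + 3^{2}}}{4} = \frac{9 \sqrt{400 + 9}}{4} = \frac{9 \sqrt{409}}{4} \approx 45.503$)
$\left(I{\left(18,-14 \right)} + E\right)^{2} = \left(-14 + \frac{9 \sqrt{409}}{4}\right)^{2}$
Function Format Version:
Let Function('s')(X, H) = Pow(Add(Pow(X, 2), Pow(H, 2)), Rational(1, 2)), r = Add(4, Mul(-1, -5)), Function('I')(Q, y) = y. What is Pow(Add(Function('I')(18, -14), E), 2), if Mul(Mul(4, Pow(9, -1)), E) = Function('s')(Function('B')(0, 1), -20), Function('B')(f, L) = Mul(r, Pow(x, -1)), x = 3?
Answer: Add(Rational(36265, 16), Mul(-63, Pow(409, Rational(1, 2)))) ≈ 992.47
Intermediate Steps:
r = 9 (r = Add(4, 5) = 9)
Function('B')(f, L) = 3 (Function('B')(f, L) = Mul(9, Pow(3, -1)) = Mul(9, Rational(1, 3)) = 3)
Function('s')(X, H) = Pow(Add(Pow(H, 2), Pow(X, 2)), Rational(1, 2))
E = Mul(Rational(9, 4), Pow(409, Rational(1, 2))) (E = Mul(Rational(9, 4), Pow(Add(Pow(-20, 2), Pow(3, 2)), Rational(1, 2))) = Mul(Rational(9, 4), Pow(Add(400, 9), Rational(1, 2))) = Mul(Rational(9, 4), Pow(409, Rational(1, 2))) ≈ 45.503)
Pow(Add(Function('I')(18, -14), E), 2) = Pow(Add(-14, Mul(Rational(9, 4), Pow(409, Rational(1, 2)))), 2)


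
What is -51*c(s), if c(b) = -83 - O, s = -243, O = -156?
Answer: -3723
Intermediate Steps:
c(b) = 73 (c(b) = -83 - 1*(-156) = -83 + 156 = 73)
-51*c(s) = -51*73 = -3723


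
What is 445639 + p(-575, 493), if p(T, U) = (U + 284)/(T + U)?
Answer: 36541621/82 ≈ 4.4563e+5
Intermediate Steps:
p(T, U) = (284 + U)/(T + U)
445639 + p(-575, 493) = 445639 + (284 + 493)/(-575 + 493) = 445639 + 777/(-82) = 445639 - 1/82*777 = 445639 - 777/82 = 36541621/82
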